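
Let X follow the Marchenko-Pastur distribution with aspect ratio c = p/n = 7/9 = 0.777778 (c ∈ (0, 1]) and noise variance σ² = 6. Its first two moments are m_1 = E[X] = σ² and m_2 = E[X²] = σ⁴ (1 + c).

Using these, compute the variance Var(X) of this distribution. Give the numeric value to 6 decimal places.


m_1 = E[X] = σ² = 6, so m_1² = 36.
m_2 = E[X²] = σ⁴ (1 + c) = 36 · (1 + 0.777778) = 36 · 1.777778 = 64.000000.
(Note m_2 − m_1² simplifies to c · σ⁴ = 0.777778 · 36.)

Var(X) = m_2 − m_1² = 64.000000 − 36 = 28.000000.


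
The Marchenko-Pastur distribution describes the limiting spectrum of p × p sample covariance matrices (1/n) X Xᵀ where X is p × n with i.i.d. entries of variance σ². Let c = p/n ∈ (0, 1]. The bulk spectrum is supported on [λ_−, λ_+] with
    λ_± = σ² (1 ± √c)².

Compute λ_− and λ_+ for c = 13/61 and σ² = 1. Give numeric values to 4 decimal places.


c = 13/61 = 0.213115; √c = 0.461644.
λ_− = σ² (1 − √c)² = 1 · (1 − 0.461644)² = 1 · (0.538356)² = 0.289828.
λ_+ = σ² (1 + √c)² = 1 · (1 + 0.461644)² = 1 · (1.461644)² = 2.136402.

Rounded to 4 decimal places: λ_− ≈ 0.2898, λ_+ ≈ 2.1364.


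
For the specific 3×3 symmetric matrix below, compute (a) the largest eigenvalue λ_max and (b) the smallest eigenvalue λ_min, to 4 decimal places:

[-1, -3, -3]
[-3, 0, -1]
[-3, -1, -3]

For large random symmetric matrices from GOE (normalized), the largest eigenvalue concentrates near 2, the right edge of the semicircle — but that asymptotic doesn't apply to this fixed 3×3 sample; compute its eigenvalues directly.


Since M is real symmetric, all three eigenvalues are real; they are the roots of det(λI − M) = λ³ − (tr M) λ² + s λ − det M, where s is the sum of the principal 2×2 minors.
tr M = -1 + 0 + (-3) = -4.
s = ((-1)·0 − (-3)²) + ((-1)·(-3) − (-3)²) + (0·(-3) − (-1)²) = -9 + (-6) + (-1) = -16.
det M (expand along row 1) = (-1)·(-1) − (-3)·6 + (-3)·3 = 10.
Characteristic polynomial: λ³ + 4λ² − 16λ − 10 = 0.
Substitute λ = y + (tr M)/3 = y − 1.333333 to remove the quadratic term: y³ + p·y + q = 0 with p = s − (tr M)²/3 = -21.333333 and q = −2(tr M)³/27 + (tr M)·s/3 − det M = 16.074074.
Three real roots ⇒ use the trigonometric (Viète) form: r = 2√(−p/3) = 5.333333, φ = arccos(3q/(p·r)) = arccos(-0.423828) = 2.008464 rad.
y_k = r·cos(φ/3 − 2πk/3) for k = 0, 1, 2 gives y = 4.182077, 0.775319, -4.957396.
λ_k = y_k − 1.333333 gives λ = 2.8487, -0.5580, -6.2907 (check: the sum is -4.0000 = tr M).

Hence λ_max = 2.8487 and λ_min = -6.2907.


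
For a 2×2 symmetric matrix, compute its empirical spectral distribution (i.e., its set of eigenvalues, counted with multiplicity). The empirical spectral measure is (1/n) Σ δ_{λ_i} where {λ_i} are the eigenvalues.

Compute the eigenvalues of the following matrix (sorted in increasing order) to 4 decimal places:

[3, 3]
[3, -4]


Since M is real symmetric, both eigenvalues are real; they are the roots of det(λI − M) = λ² − (tr M) λ + det M.
tr M = 3 + (-4) = -1.
det M = 3·(-4) − 3² = -12 − 9 = -21.
Characteristic polynomial: λ² + λ − 21 = 0.
Discriminant Δ = (tr M)² − 4·det M = 1 − (-84) = 85; √Δ = 9.219544.
λ = (tr M ± √Δ)/2 = (-1 ± 9.219544)/2, giving (tr M − √Δ)/2 = -5.1098 and (tr M + √Δ)/2 = 4.1098.

Eigenvalues sorted in increasing order: [-5.1098, 4.1098].


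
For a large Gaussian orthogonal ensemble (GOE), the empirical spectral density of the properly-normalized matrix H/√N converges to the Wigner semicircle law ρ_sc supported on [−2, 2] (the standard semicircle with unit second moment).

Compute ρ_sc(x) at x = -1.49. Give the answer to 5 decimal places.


ρ_sc(x) = (1/(2π)) √(4 − x²). With x = -1.49:
  4 − x² = 4 − (-1.49)² = 4 − 2.220100 = 1.779900.
  √(4 − x²) = 1.334129.
  1/(2π) = 0.159155.
  ρ_sc(-1.49) = 0.159155 · 1.334129 = 0.212333.

Rounded to 5 decimal places: ρ_sc(-1.49) ≈ 0.21233.


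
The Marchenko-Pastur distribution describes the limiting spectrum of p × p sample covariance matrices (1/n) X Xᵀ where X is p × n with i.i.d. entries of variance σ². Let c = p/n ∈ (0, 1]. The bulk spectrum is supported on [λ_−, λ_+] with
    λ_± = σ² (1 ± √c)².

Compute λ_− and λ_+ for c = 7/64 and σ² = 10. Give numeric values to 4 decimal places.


c = 7/64 = 0.109375; √c = 0.330719.
λ_− = σ² (1 − √c)² = 10 · (1 − 0.330719)² = 10 · (0.669281)² = 4.479372.
λ_+ = σ² (1 + √c)² = 10 · (1 + 0.330719)² = 10 · (1.330719)² = 17.708128.

Rounded to 4 decimal places: λ_− ≈ 4.4794, λ_+ ≈ 17.7081.


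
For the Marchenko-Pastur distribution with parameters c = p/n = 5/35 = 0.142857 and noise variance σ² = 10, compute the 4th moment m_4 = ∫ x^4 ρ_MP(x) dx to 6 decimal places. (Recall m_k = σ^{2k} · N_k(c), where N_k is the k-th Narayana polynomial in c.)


E[X⁴] = σ⁸ (1 + 6c + 6c² + c³) (fourth MP moment). With σ² = 10 (so σ⁸ = 10000) and c = 5/35 = 0.142857: E[X⁴] = 10000 · (1 + 6·0.142857 + 6·(0.142857)² + (0.142857)³) = 10000 · 1.982507.

So E[X^4] = 19825.072886.


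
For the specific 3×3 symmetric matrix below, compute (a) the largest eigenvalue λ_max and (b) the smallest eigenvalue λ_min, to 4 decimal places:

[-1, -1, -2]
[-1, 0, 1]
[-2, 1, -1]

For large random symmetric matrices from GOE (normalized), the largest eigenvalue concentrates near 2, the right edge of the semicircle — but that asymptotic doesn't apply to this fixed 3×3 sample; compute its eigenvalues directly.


Since M is real symmetric, all three eigenvalues are real; they are the roots of det(λI − M) = λ³ − (tr M) λ² + s λ − det M, where s is the sum of the principal 2×2 minors.
tr M = -1 + 0 + (-1) = -2.
s = ((-1)·0 − (-1)²) + ((-1)·(-1) − (-2)²) + (0·(-1) − 1²) = -1 + (-3) + (-1) = -5.
det M (expand along row 1) = (-1)·(-1) − (-1)·3 + (-2)·(-1) = 6.
Characteristic polynomial: λ³ + 2λ² − 5λ − 6 = 0.
Substitute λ = y + (tr M)/3 = y − 0.666667 to remove the quadratic term: y³ + p·y + q = 0 with p = s − (tr M)²/3 = -6.333333 and q = −2(tr M)³/27 + (tr M)·s/3 − det M = -2.074074.
Three real roots ⇒ use the trigonometric (Viète) form: r = 2√(−p/3) = 2.905933, φ = arccos(3q/(p·r)) = arccos(0.338086) = 1.225914 rad.
y_k = r·cos(φ/3 − 2πk/3) for k = 0, 1, 2 gives y = 2.666667, -0.333333, -2.333333.
λ_k = y_k − 0.666667 gives λ = 2.0000, -1.0000, -3.0000 (check: the sum is -2.0000 = tr M).

Hence λ_max = 2.0000 and λ_min = -3.0000.


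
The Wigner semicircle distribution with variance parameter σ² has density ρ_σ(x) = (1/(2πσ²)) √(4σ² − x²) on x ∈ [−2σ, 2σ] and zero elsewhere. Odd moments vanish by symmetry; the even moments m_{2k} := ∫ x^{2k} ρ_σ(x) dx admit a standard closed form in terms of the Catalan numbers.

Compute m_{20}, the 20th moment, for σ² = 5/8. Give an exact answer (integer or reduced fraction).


By the scaled semicircle moment identity, m_{2k} = σ^{2k} · C_k with k = 10.
C_10 = (1/(k+1)) · C(2k, k) = (1/11) · C(20, 10) = (1/11) · 184756 = 16796.
σ^{2k} = (σ²)^k = (5/8)^10 = 9765625/1073741824.

Therefore m_{20} = σ^{20} · C_10 = (9765625/1073741824) · 16796 = 41005859375/268435456.


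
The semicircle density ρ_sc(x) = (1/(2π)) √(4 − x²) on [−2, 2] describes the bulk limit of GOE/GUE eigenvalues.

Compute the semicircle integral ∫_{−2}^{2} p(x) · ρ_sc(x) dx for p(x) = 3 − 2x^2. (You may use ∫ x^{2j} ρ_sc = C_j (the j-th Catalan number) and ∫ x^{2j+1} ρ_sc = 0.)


Write p(x) = Σ a_i x^i, split into monomials and integrate each against ρ_sc separately.
Using ∫ x^{2j} ρ_sc = C_j = (1/(j+1)) C(2j, j) (Catalan numbers) and ∫ x^{2j+1} ρ_sc = 0 (odd monomials vanish by symmetry):
  i = 0 (even): a_0 · C_{0} = 3 · 1 = 3
  i = 2 (even): a_2 · C_{1} = -2 · 1 = -2

Summing the contributions: ∫_{−2}^{2} p(x) ρ_sc(x) dx = 3 + (-2) = 1.


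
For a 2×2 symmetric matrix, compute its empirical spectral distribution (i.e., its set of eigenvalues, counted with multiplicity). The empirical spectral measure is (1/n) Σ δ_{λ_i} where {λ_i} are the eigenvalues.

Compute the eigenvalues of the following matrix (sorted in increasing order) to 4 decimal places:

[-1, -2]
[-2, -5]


Since M is real symmetric, both eigenvalues are real; they are the roots of det(λI − M) = λ² − (tr M) λ + det M.
tr M = -1 + (-5) = -6.
det M = (-1)·(-5) − (-2)² = 5 − 4 = 1.
Characteristic polynomial: λ² + 6λ + 1 = 0.
Discriminant Δ = (tr M)² − 4·det M = 36 − 4 = 32; √Δ = 5.656854.
λ = (tr M ± √Δ)/2 = (-6 ± 5.656854)/2, giving (tr M − √Δ)/2 = -5.8284 and (tr M + √Δ)/2 = -0.1716.

Eigenvalues sorted in increasing order: [-5.8284, -0.1716].


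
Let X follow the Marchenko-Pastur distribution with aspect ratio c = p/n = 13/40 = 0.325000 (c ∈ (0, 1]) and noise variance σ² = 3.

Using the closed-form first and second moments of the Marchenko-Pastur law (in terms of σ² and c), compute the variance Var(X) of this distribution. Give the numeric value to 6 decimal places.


Recall the MP moments m_1 = E[X] = σ² and m_2 = E[X²] = σ⁴ (1 + c).
m_1 = E[X] = σ² = 3, so m_1² = 9.
m_2 = E[X²] = σ⁴ (1 + c) = 9 · (1 + 0.325000) = 9 · 1.325000 = 11.925000.
(Note m_2 − m_1² simplifies to c · σ⁴ = 0.325000 · 9.)

Var(X) = m_2 − m_1² = 11.925000 − 9 = 2.925000.


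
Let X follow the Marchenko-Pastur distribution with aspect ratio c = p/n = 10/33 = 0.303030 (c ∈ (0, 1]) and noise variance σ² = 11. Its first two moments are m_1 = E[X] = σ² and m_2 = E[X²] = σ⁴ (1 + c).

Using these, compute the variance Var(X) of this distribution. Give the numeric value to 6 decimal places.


m_1 = E[X] = σ² = 11, so m_1² = 121.
m_2 = E[X²] = σ⁴ (1 + c) = 121 · (1 + 0.303030) = 121 · 1.303030 = 157.666667.
(Note m_2 − m_1² simplifies to c · σ⁴ = 0.303030 · 121.)

Var(X) = m_2 − m_1² = 157.666667 − 121 = 36.666667.


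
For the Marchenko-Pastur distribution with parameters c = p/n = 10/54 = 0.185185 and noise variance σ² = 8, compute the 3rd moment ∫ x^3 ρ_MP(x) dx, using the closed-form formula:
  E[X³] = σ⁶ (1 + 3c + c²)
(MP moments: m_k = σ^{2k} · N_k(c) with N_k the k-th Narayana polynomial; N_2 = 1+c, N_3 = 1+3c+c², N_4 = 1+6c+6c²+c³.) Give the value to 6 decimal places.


E[X³] = σ⁶ (1 + 3c + c²) (third MP moment). With σ² = 8 (so σ⁶ = 512) and c = 10/54 = 0.185185: E[X³] = 512 · (1 + 3·0.185185 + (0.185185)²) = 512 · 1.589849.

So E[X^3] = 814.002743.


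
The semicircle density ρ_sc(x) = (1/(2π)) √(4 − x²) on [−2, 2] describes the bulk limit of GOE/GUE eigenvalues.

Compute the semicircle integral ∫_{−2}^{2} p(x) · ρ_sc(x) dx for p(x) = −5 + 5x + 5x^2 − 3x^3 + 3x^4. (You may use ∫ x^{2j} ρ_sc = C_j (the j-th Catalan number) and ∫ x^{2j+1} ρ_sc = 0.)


Write p(x) = Σ a_i x^i, split into monomials and integrate each against ρ_sc separately.
Using ∫ x^{2j} ρ_sc = C_j = (1/(j+1)) C(2j, j) (Catalan numbers) and ∫ x^{2j+1} ρ_sc = 0 (odd monomials vanish by symmetry):
  i = 0 (even): a_0 · C_{0} = -5 · 1 = -5
  i = 1 (odd): ∫ x^1 ρ_sc = 0 (vanishes)
  i = 2 (even): a_2 · C_{1} = 5 · 1 = 5
  i = 3 (odd): ∫ x^3 ρ_sc = 0 (vanishes)
  i = 4 (even): a_4 · C_{2} = 3 · 2 = 6

Summing the contributions: ∫_{−2}^{2} p(x) ρ_sc(x) dx = (-5) + 5 + 6 = 6.


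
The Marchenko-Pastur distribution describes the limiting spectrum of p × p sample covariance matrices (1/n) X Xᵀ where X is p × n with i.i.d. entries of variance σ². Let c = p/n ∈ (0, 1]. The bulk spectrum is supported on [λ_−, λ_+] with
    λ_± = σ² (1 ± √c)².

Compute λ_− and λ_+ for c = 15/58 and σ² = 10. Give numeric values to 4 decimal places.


c = 15/58 = 0.258621; √c = 0.508548.
λ_− = σ² (1 − √c)² = 10 · (1 − 0.508548)² = 10 · (0.491452)² = 2.415254.
λ_+ = σ² (1 + √c)² = 10 · (1 + 0.508548)² = 10 · (1.508548)² = 22.757159.

Rounded to 4 decimal places: λ_− ≈ 2.4153, λ_+ ≈ 22.7572.


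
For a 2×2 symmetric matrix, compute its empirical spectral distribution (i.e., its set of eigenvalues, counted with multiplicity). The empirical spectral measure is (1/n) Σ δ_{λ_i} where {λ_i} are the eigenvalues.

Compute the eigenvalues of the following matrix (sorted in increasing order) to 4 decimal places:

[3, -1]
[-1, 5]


Since M is real symmetric, both eigenvalues are real; they are the roots of det(λI − M) = λ² − (tr M) λ + det M.
tr M = 3 + 5 = 8.
det M = 3·5 − (-1)² = 15 − 1 = 14.
Characteristic polynomial: λ² − 8λ + 14 = 0.
Discriminant Δ = (tr M)² − 4·det M = 64 − 56 = 8; √Δ = 2.828427.
λ = (tr M ± √Δ)/2 = (8 ± 2.828427)/2, giving (tr M − √Δ)/2 = 2.5858 and (tr M + √Δ)/2 = 5.4142.

Eigenvalues sorted in increasing order: [2.5858, 5.4142].


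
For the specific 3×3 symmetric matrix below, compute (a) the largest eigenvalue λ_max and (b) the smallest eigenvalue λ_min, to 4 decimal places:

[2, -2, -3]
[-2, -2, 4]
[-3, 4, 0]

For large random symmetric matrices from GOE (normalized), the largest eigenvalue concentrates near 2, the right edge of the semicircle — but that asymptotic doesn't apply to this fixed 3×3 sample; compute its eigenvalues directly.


Since M is real symmetric, all three eigenvalues are real; they are the roots of det(λI − M) = λ³ − (tr M) λ² + s λ − det M, where s is the sum of the principal 2×2 minors.
tr M = 2 + (-2) + 0 = 0.
s = (2·(-2) − (-2)²) + (2·0 − (-3)²) + ((-2)·0 − 4²) = -8 + (-9) + (-16) = -33.
det M (expand along row 1) = 2·(-16) − (-2)·12 + (-3)·(-14) = 34.
Characteristic polynomial: λ³ − 33λ − 34 = 0.
Substitute λ = y + (tr M)/3 = y + 0.000000 to remove the quadratic term: y³ + p·y + q = 0 with p = s − (tr M)²/3 = -33.000000 and q = −2(tr M)³/27 + (tr M)·s/3 − det M = -34.000000.
Three real roots ⇒ use the trigonometric (Viète) form: r = 2√(−p/3) = 6.633250, φ = arccos(3q/(p·r)) = arccos(0.465972) = 1.086063 rad.
y_k = r·cos(φ/3 − 2πk/3) for k = 0, 1, 2 gives y = 6.203302, -1.067127, -5.136174.
λ_k = y_k + 0.000000 gives λ = 6.2033, -1.0671, -5.1362 (check: the sum is 0.0000 = tr M).

Hence λ_max = 6.2033 and λ_min = -5.1362.


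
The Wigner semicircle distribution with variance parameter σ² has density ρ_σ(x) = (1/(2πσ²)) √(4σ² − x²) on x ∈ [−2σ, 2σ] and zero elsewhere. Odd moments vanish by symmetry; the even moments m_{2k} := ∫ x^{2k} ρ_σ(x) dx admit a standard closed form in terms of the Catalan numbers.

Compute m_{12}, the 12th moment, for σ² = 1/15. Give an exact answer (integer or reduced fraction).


By the scaled semicircle moment identity, m_{2k} = σ^{2k} · C_k with k = 6.
C_6 = (1/(k+1)) · C(2k, k) = (1/7) · C(12, 6) = (1/7) · 924 = 132.
σ^{2k} = (σ²)^k = (1/15)^6 = 1/11390625.

Therefore m_{12} = σ^{12} · C_6 = (1/11390625) · 132 = 44/3796875.


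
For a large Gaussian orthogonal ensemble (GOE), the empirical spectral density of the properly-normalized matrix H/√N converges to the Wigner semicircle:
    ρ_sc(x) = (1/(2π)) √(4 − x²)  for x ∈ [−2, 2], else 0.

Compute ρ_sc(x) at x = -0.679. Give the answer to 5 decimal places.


ρ_sc(x) = (1/(2π)) √(4 − x²). With x = -0.679:
  4 − x² = 4 − (-0.679)² = 4 − 0.461041 = 3.538959.
  √(4 − x²) = 1.881212.
  1/(2π) = 0.159155.
  ρ_sc(-0.679) = 0.159155 · 1.881212 = 0.299404.

Rounded to 5 decimal places: ρ_sc(-0.679) ≈ 0.29940.


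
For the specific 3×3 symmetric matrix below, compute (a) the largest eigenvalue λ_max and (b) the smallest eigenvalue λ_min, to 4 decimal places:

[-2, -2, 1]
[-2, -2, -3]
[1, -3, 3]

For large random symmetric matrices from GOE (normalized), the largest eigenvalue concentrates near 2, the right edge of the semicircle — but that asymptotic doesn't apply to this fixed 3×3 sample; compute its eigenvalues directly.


Since M is real symmetric, all three eigenvalues are real; they are the roots of det(λI − M) = λ³ − (tr M) λ² + s λ − det M, where s is the sum of the principal 2×2 minors.
tr M = -2 + (-2) + 3 = -1.
s = ((-2)·(-2) − (-2)²) + ((-2)·3 − 1²) + ((-2)·3 − (-3)²) = 0 + (-7) + (-15) = -22.
det M (expand along row 1) = (-2)·(-15) − (-2)·(-3) + 1·8 = 32.
Characteristic polynomial: λ³ + λ² − 22λ − 32 = 0.
Substitute λ = y + (tr M)/3 = y − 0.333333 to remove the quadratic term: y³ + p·y + q = 0 with p = s − (tr M)²/3 = -22.333333 and q = −2(tr M)³/27 + (tr M)·s/3 − det M = -24.592593.
Three real roots ⇒ use the trigonometric (Viète) form: r = 2√(−p/3) = 5.456902, φ = arccos(3q/(p·r)) = arccos(0.605377) = 0.920557 rad.
y_k = r·cos(φ/3 − 2πk/3) for k = 0, 1, 2 gives y = 5.202005, -1.173525, -4.028480.
λ_k = y_k − 0.333333 gives λ = 4.8687, -1.5069, -4.3618 (check: the sum is -1.0000 = tr M).

Hence λ_max = 4.8687 and λ_min = -4.3618.


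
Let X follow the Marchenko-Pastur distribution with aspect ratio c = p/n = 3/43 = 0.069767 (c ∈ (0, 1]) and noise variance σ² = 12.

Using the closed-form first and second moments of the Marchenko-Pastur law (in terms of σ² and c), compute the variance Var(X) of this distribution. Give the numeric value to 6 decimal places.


Recall the MP moments m_1 = E[X] = σ² and m_2 = E[X²] = σ⁴ (1 + c).
m_1 = E[X] = σ² = 12, so m_1² = 144.
m_2 = E[X²] = σ⁴ (1 + c) = 144 · (1 + 0.069767) = 144 · 1.069767 = 154.046512.
(Note m_2 − m_1² simplifies to c · σ⁴ = 0.069767 · 144.)

Var(X) = m_2 − m_1² = 154.046512 − 144 = 10.046512.


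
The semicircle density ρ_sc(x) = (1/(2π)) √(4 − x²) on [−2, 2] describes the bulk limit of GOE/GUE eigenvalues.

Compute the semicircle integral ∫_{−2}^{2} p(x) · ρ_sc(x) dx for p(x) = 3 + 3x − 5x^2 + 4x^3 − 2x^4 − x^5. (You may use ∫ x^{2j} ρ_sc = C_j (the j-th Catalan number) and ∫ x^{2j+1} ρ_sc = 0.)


Write p(x) = Σ a_i x^i, split into monomials and integrate each against ρ_sc separately.
Using ∫ x^{2j} ρ_sc = C_j = (1/(j+1)) C(2j, j) (Catalan numbers) and ∫ x^{2j+1} ρ_sc = 0 (odd monomials vanish by symmetry):
  i = 0 (even): a_0 · C_{0} = 3 · 1 = 3
  i = 1 (odd): ∫ x^1 ρ_sc = 0 (vanishes)
  i = 2 (even): a_2 · C_{1} = -5 · 1 = -5
  i = 3 (odd): ∫ x^3 ρ_sc = 0 (vanishes)
  i = 4 (even): a_4 · C_{2} = -2 · 2 = -4
  i = 5 (odd): ∫ x^5 ρ_sc = 0 (vanishes)

Summing the contributions: ∫_{−2}^{2} p(x) ρ_sc(x) dx = 3 + (-5) + (-4) = -6.


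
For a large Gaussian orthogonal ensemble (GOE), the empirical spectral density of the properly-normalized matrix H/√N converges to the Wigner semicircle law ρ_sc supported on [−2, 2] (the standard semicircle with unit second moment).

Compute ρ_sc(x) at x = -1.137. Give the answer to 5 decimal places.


ρ_sc(x) = (1/(2π)) √(4 − x²). With x = -1.137:
  4 − x² = 4 − (-1.137)² = 4 − 1.292769 = 2.707231.
  √(4 − x²) = 1.645367.
  1/(2π) = 0.159155.
  ρ_sc(-1.137) = 0.159155 · 1.645367 = 0.261868.

Rounded to 5 decimal places: ρ_sc(-1.137) ≈ 0.26187.


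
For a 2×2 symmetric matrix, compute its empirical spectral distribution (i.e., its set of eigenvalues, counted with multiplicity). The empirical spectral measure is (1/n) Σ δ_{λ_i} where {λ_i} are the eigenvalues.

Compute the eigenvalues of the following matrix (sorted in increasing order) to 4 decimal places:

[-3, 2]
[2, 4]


Since M is real symmetric, both eigenvalues are real; they are the roots of det(λI − M) = λ² − (tr M) λ + det M.
tr M = -3 + 4 = 1.
det M = (-3)·4 − 2² = -12 − 4 = -16.
Characteristic polynomial: λ² − λ − 16 = 0.
Discriminant Δ = (tr M)² − 4·det M = 1 − (-64) = 65; √Δ = 8.062258.
λ = (tr M ± √Δ)/2 = (1 ± 8.062258)/2, giving (tr M − √Δ)/2 = -3.5311 and (tr M + √Δ)/2 = 4.5311.

Eigenvalues sorted in increasing order: [-3.5311, 4.5311].


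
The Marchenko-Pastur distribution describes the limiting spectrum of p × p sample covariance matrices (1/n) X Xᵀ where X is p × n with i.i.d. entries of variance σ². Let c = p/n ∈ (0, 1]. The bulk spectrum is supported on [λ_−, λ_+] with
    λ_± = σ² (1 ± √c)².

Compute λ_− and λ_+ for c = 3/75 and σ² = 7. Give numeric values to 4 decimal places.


c = 3/75 = 0.040000; √c = 0.200000.
λ_− = σ² (1 − √c)² = 7 · (1 − 0.200000)² = 7 · (0.800000)² = 4.480000.
λ_+ = σ² (1 + √c)² = 7 · (1 + 0.200000)² = 7 · (1.200000)² = 10.080000.

Rounded to 4 decimal places: λ_− ≈ 4.4800, λ_+ ≈ 10.0800.


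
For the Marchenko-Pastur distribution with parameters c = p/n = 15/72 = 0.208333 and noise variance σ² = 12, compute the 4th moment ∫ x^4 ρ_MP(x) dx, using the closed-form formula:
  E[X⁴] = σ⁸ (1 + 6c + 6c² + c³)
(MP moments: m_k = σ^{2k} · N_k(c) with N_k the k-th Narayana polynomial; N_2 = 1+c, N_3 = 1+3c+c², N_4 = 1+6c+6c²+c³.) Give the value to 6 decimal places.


E[X⁴] = σ⁸ (1 + 6c + 6c² + c³) (fourth MP moment). With σ² = 12 (so σ⁸ = 20736) and c = 15/72 = 0.208333: E[X⁴] = 20736 · (1 + 6·0.208333 + 6·(0.208333)² + (0.208333)³) = 20736 · 2.519459.

So E[X^4] = 52243.500000.


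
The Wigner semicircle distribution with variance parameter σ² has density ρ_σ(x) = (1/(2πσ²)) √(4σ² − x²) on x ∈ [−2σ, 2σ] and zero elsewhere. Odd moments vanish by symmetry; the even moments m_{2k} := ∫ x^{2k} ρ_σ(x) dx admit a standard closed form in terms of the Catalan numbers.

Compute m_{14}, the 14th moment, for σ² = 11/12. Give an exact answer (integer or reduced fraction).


By the scaled semicircle moment identity, m_{2k} = σ^{2k} · C_k with k = 7.
C_7 = (1/(k+1)) · C(2k, k) = (1/8) · C(14, 7) = (1/8) · 3432 = 429.
σ^{2k} = (σ²)^k = (11/12)^7 = 19487171/35831808.

Therefore m_{14} = σ^{14} · C_7 = (19487171/35831808) · 429 = 2786665453/11943936.


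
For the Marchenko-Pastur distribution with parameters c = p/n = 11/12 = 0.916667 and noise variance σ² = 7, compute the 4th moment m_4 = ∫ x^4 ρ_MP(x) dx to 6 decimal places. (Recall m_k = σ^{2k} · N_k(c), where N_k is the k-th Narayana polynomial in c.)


E[X⁴] = σ⁸ (1 + 6c + 6c² + c³) (fourth MP moment). With σ² = 7 (so σ⁸ = 2401) and c = 11/12 = 0.916667: E[X⁴] = 2401 · (1 + 6·0.916667 + 6·(0.916667)² + (0.916667)³) = 2401 · 12.311921.

So E[X^4] = 29560.923032.


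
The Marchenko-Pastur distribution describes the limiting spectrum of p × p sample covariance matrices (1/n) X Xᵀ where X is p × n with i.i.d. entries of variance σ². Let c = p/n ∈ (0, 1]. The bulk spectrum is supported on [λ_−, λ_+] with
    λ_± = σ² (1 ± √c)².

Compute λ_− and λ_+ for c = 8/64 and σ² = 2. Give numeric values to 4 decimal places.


c = 8/64 = 0.125000; √c = 0.353553.
λ_− = σ² (1 − √c)² = 2 · (1 − 0.353553)² = 2 · (0.646447)² = 0.835786.
λ_+ = σ² (1 + √c)² = 2 · (1 + 0.353553)² = 2 · (1.353553)² = 3.664214.

Rounded to 4 decimal places: λ_− ≈ 0.8358, λ_+ ≈ 3.6642.


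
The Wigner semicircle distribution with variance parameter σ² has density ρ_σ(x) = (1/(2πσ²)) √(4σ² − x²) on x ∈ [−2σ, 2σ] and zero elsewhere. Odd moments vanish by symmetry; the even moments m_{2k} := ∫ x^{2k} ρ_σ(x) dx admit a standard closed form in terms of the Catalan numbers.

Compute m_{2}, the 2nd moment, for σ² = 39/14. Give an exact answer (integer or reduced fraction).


By the scaled semicircle moment identity, m_{2k} = σ^{2k} · C_k with k = 1.
C_1 = (1/(k+1)) · C(2k, k) = (1/2) · C(2, 1) = (1/2) · 2 = 1.
σ^{2k} = (σ²)^k = (39/14)^1 = 39/14.

Therefore m_{2} = σ^{2} · C_1 = (39/14) · 1 = 39/14.


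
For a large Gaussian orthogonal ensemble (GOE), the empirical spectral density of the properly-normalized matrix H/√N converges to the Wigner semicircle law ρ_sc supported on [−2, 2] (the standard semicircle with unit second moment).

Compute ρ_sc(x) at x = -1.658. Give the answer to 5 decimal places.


ρ_sc(x) = (1/(2π)) √(4 − x²). With x = -1.658:
  4 − x² = 4 − (-1.658)² = 4 − 2.748964 = 1.251036.
  √(4 − x²) = 1.118497.
  1/(2π) = 0.159155.
  ρ_sc(-1.658) = 0.159155 · 1.118497 = 0.178014.

Rounded to 5 decimal places: ρ_sc(-1.658) ≈ 0.17801.


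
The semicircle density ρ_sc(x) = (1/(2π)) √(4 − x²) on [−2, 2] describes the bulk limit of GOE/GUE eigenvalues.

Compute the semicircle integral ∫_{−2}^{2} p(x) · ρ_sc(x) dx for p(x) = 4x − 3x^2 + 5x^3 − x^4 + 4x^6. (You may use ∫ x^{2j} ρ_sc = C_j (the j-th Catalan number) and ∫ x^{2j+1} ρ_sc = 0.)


Write p(x) = Σ a_i x^i, split into monomials and integrate each against ρ_sc separately.
Using ∫ x^{2j} ρ_sc = C_j = (1/(j+1)) C(2j, j) (Catalan numbers) and ∫ x^{2j+1} ρ_sc = 0 (odd monomials vanish by symmetry):
  i = 1 (odd): ∫ x^1 ρ_sc = 0 (vanishes)
  i = 2 (even): a_2 · C_{1} = -3 · 1 = -3
  i = 3 (odd): ∫ x^3 ρ_sc = 0 (vanishes)
  i = 4 (even): a_4 · C_{2} = -1 · 2 = -2
  i = 6 (even): a_6 · C_{3} = 4 · 5 = 20

Summing the contributions: ∫_{−2}^{2} p(x) ρ_sc(x) dx = (-3) + (-2) + 20 = 15.


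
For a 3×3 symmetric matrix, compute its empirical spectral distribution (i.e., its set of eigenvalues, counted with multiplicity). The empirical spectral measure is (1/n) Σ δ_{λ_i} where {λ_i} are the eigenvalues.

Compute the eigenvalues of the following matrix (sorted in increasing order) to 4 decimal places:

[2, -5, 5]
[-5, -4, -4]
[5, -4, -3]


Since M is real symmetric, all three eigenvalues are real; they are the roots of det(λI − M) = λ³ − (tr M) λ² + s λ − det M, where s is the sum of the principal 2×2 minors.
tr M = 2 + (-4) + (-3) = -5.
s = (2·(-4) − (-5)²) + (2·(-3) − 5²) + ((-4)·(-3) − (-4)²) = -33 + (-31) + (-4) = -68.
det M (expand along row 1) = 2·(-4) − (-5)·35 + 5·40 = 367.
Characteristic polynomial: λ³ + 5λ² − 68λ − 367 = 0.
Substitute λ = y + (tr M)/3 = y − 1.666667 to remove the quadratic term: y³ + p·y + q = 0 with p = s − (tr M)²/3 = -76.333333 and q = −2(tr M)³/27 + (tr M)·s/3 − det M = -244.407407.
Three real roots ⇒ use the trigonometric (Viète) form: r = 2√(−p/3) = 10.088497, φ = arccos(3q/(p·r)) = arccos(0.952127) = 0.310676 rad.
y_k = r·cos(φ/3 − 2πk/3) for k = 0, 1, 2 gives y = 10.034449, -4.114059, -5.920390.
λ_k = y_k − 1.666667 gives λ = 8.3678, -5.7807, -7.5871 (check: the sum is -5.0000 = tr M).

Eigenvalues sorted in increasing order: [-7.5871, -5.7807, 8.3678].


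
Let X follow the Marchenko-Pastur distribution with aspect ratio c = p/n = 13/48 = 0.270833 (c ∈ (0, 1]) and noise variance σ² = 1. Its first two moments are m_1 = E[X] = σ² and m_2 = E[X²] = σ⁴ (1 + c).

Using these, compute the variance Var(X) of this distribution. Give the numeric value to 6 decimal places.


m_1 = E[X] = σ² = 1, so m_1² = 1.
m_2 = E[X²] = σ⁴ (1 + c) = 1 · (1 + 0.270833) = 1 · 1.270833 = 1.270833.
(Note m_2 − m_1² simplifies to c · σ⁴ = 0.270833 · 1.)

Var(X) = m_2 − m_1² = 1.270833 − 1 = 0.270833.


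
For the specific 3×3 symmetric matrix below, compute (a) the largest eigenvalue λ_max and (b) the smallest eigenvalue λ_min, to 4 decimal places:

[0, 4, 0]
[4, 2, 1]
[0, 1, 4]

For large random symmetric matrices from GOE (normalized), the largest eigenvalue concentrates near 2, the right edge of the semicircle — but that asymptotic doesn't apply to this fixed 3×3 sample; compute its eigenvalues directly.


Since M is real symmetric, all three eigenvalues are real; they are the roots of det(λI − M) = λ³ − (tr M) λ² + s λ − det M, where s is the sum of the principal 2×2 minors.
tr M = 0 + 2 + 4 = 6.
s = (0·2 − 4²) + (0·4 − 0²) + (2·4 − 1²) = -16 + 0 + 7 = -9.
det M (expand along row 1) = 0·7 − 4·16 + 0·4 = -64.
Characteristic polynomial: λ³ − 6λ² − 9λ + 64 = 0.
Substitute λ = y + (tr M)/3 = y + 2.000000 to remove the quadratic term: y³ + p·y + q = 0 with p = s − (tr M)²/3 = -21.000000 and q = −2(tr M)³/27 + (tr M)·s/3 − det M = 30.000000.
Three real roots ⇒ use the trigonometric (Viète) form: r = 2√(−p/3) = 5.291503, φ = arccos(3q/(p·r)) = arccos(-0.809924) = 2.514819 rad.
y_k = r·cos(φ/3 − 2πk/3) for k = 0, 1, 2 gives y = 3.538681, 1.637755, -5.176436.
λ_k = y_k + 2.000000 gives λ = 5.5387, 3.6378, -3.1764 (check: the sum is 6.0000 = tr M).

Hence λ_max = 5.5387 and λ_min = -3.1764.


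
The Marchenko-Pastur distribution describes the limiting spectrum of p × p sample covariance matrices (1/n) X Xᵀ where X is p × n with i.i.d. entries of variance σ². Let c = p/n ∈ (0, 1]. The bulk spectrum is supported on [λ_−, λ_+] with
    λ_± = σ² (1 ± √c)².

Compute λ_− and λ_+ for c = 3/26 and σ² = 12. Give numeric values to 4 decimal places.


c = 3/26 = 0.115385; √c = 0.339683.
λ_− = σ² (1 − √c)² = 12 · (1 − 0.339683)² = 12 · (0.660317)² = 5.232221.
λ_+ = σ² (1 + √c)² = 12 · (1 + 0.339683)² = 12 · (1.339683)² = 21.537010.

Rounded to 4 decimal places: λ_− ≈ 5.2322, λ_+ ≈ 21.5370.


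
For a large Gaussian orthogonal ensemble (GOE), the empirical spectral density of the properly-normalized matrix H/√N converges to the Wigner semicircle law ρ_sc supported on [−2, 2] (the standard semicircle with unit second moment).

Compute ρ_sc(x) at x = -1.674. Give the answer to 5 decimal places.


ρ_sc(x) = (1/(2π)) √(4 − x²). With x = -1.674:
  4 − x² = 4 − (-1.674)² = 4 − 2.802276 = 1.197724.
  √(4 − x²) = 1.094406.
  1/(2π) = 0.159155.
  ρ_sc(-1.674) = 0.159155 · 1.094406 = 0.174180.

Rounded to 5 decimal places: ρ_sc(-1.674) ≈ 0.17418.


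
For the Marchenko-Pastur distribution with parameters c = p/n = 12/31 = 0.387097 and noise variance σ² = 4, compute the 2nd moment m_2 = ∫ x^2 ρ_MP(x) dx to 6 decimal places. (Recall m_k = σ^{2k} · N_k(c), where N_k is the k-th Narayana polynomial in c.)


E[X²] = σ⁴ (1 + c) (second MP moment). With σ² = 4 (so σ⁴ = 16) and c = 12/31 = 0.387097: E[X²] = 16 · (1 + 0.387097) = 16 · 1.387097.

So E[X^2] = 22.193548.


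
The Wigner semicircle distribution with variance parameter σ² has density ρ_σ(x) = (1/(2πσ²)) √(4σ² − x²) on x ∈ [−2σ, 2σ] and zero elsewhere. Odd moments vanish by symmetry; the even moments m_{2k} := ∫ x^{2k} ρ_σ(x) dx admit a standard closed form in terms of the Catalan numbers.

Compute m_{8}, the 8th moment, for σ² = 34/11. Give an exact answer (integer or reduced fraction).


By the scaled semicircle moment identity, m_{2k} = σ^{2k} · C_k with k = 4.
C_4 = (1/(k+1)) · C(2k, k) = (1/5) · C(8, 4) = (1/5) · 70 = 14.
σ^{2k} = (σ²)^k = (34/11)^4 = 1336336/14641.

Therefore m_{8} = σ^{8} · C_4 = (1336336/14641) · 14 = 18708704/14641.


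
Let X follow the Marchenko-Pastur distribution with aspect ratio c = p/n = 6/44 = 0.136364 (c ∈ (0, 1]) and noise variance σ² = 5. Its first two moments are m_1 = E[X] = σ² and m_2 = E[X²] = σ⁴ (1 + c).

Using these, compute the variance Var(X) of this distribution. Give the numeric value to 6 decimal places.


m_1 = E[X] = σ² = 5, so m_1² = 25.
m_2 = E[X²] = σ⁴ (1 + c) = 25 · (1 + 0.136364) = 25 · 1.136364 = 28.409091.
(Note m_2 − m_1² simplifies to c · σ⁴ = 0.136364 · 25.)

Var(X) = m_2 − m_1² = 28.409091 − 25 = 3.409091.


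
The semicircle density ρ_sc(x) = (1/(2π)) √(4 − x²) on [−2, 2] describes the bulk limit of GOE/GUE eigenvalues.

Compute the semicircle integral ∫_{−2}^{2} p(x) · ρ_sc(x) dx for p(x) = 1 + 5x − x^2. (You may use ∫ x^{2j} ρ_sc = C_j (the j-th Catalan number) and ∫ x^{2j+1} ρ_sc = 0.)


Write p(x) = Σ a_i x^i, split into monomials and integrate each against ρ_sc separately.
Using ∫ x^{2j} ρ_sc = C_j = (1/(j+1)) C(2j, j) (Catalan numbers) and ∫ x^{2j+1} ρ_sc = 0 (odd monomials vanish by symmetry):
  i = 0 (even): a_0 · C_{0} = 1 · 1 = 1
  i = 1 (odd): ∫ x^1 ρ_sc = 0 (vanishes)
  i = 2 (even): a_2 · C_{1} = -1 · 1 = -1

Summing the contributions: ∫_{−2}^{2} p(x) ρ_sc(x) dx = 1 + (-1) = 0.


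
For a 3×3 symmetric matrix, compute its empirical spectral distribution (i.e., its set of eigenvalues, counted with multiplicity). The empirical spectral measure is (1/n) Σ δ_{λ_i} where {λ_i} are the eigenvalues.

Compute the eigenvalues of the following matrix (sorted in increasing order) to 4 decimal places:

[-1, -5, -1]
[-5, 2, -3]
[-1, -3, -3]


Since M is real symmetric, all three eigenvalues are real; they are the roots of det(λI − M) = λ³ − (tr M) λ² + s λ − det M, where s is the sum of the principal 2×2 minors.
tr M = -1 + 2 + (-3) = -2.
s = ((-1)·2 − (-5)²) + ((-1)·(-3) − (-1)²) + (2·(-3) − (-3)²) = -27 + 2 + (-15) = -40.
det M (expand along row 1) = (-1)·(-15) − (-5)·12 + (-1)·17 = 58.
Characteristic polynomial: λ³ + 2λ² − 40λ − 58 = 0.
Substitute λ = y + (tr M)/3 = y − 0.666667 to remove the quadratic term: y³ + p·y + q = 0 with p = s − (tr M)²/3 = -41.333333 and q = −2(tr M)³/27 + (tr M)·s/3 − det M = -30.740741.
Three real roots ⇒ use the trigonometric (Viète) form: r = 2√(−p/3) = 7.423686, φ = arccos(3q/(p·r)) = arccos(0.300549) = 1.265528 rad.
y_k = r·cos(φ/3 − 2πk/3) for k = 0, 1, 2 gives y = 6.772896, -0.754103, -6.018793.
λ_k = y_k − 0.666667 gives λ = 6.1062, -1.4208, -6.6855 (check: the sum is -2.0000 = tr M).

Eigenvalues sorted in increasing order: [-6.6855, -1.4208, 6.1062].


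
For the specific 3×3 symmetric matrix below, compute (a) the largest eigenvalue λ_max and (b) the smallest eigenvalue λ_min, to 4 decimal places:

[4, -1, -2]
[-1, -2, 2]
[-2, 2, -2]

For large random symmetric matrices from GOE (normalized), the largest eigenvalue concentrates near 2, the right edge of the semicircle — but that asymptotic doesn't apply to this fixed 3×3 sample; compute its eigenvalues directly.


Since M is real symmetric, all three eigenvalues are real; they are the roots of det(λI − M) = λ³ − (tr M) λ² + s λ − det M, where s is the sum of the principal 2×2 minors.
tr M = 4 + (-2) + (-2) = 0.
s = (4·(-2) − (-1)²) + (4·(-2) − (-2)²) + ((-2)·(-2) − 2²) = -9 + (-12) + 0 = -21.
det M (expand along row 1) = 4·0 − (-1)·6 + (-2)·(-6) = 18.
Characteristic polynomial: λ³ − 21λ − 18 = 0.
Substitute λ = y + (tr M)/3 = y + 0.000000 to remove the quadratic term: y³ + p·y + q = 0 with p = s − (tr M)²/3 = -21.000000 and q = −2(tr M)³/27 + (tr M)·s/3 − det M = -18.000000.
Three real roots ⇒ use the trigonometric (Viète) form: r = 2√(−p/3) = 5.291503, φ = arccos(3q/(p·r)) = arccos(0.485954) = 1.063342 rad.
y_k = r·cos(φ/3 − 2πk/3) for k = 0, 1, 2 gives y = 4.962575, -0.890804, -4.071771.
λ_k = y_k + 0.000000 gives λ = 4.9626, -0.8908, -4.0718 (check: the sum is 0.0000 = tr M).

Hence λ_max = 4.9626 and λ_min = -4.0718.


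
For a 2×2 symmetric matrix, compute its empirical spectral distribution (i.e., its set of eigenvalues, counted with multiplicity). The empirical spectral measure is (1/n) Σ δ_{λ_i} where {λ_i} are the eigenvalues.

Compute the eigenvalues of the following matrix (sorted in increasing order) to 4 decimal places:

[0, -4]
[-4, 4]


Since M is real symmetric, both eigenvalues are real; they are the roots of det(λI − M) = λ² − (tr M) λ + det M.
tr M = 0 + 4 = 4.
det M = 0·4 − (-4)² = 0 − 16 = -16.
Characteristic polynomial: λ² − 4λ − 16 = 0.
Discriminant Δ = (tr M)² − 4·det M = 16 − (-64) = 80; √Δ = 8.944272.
λ = (tr M ± √Δ)/2 = (4 ± 8.944272)/2, giving (tr M − √Δ)/2 = -2.4721 and (tr M + √Δ)/2 = 6.4721.

Eigenvalues sorted in increasing order: [-2.4721, 6.4721].


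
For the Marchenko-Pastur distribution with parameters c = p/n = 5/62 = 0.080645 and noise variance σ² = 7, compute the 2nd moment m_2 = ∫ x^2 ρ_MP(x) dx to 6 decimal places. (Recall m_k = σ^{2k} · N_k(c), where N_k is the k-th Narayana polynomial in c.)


E[X²] = σ⁴ (1 + c) (second MP moment). With σ² = 7 (so σ⁴ = 49) and c = 5/62 = 0.080645: E[X²] = 49 · (1 + 0.080645) = 49 · 1.080645.

So E[X^2] = 52.951613.


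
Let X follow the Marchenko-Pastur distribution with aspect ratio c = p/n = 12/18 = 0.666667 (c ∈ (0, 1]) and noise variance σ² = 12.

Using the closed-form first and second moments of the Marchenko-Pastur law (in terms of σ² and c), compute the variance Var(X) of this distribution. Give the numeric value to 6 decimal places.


Recall the MP moments m_1 = E[X] = σ² and m_2 = E[X²] = σ⁴ (1 + c).
m_1 = E[X] = σ² = 12, so m_1² = 144.
m_2 = E[X²] = σ⁴ (1 + c) = 144 · (1 + 0.666667) = 144 · 1.666667 = 240.000000.
(Note m_2 − m_1² simplifies to c · σ⁴ = 0.666667 · 144.)

Var(X) = m_2 − m_1² = 240.000000 − 144 = 96.000000.


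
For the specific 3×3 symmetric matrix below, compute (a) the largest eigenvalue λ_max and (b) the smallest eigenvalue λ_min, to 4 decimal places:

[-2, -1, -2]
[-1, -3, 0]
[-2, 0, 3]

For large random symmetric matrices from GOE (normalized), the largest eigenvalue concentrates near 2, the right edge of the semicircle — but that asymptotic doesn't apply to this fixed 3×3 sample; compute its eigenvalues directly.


Since M is real symmetric, all three eigenvalues are real; they are the roots of det(λI − M) = λ³ − (tr M) λ² + s λ − det M, where s is the sum of the principal 2×2 minors.
tr M = -2 + (-3) + 3 = -2.
s = ((-2)·(-3) − (-1)²) + ((-2)·3 − (-2)²) + ((-3)·3 − 0²) = 5 + (-10) + (-9) = -14.
det M (expand along row 1) = (-2)·(-9) − (-1)·(-3) + (-2)·(-6) = 27.
Characteristic polynomial: λ³ + 2λ² − 14λ − 27 = 0.
Substitute λ = y + (tr M)/3 = y − 0.666667 to remove the quadratic term: y³ + p·y + q = 0 with p = s − (tr M)²/3 = -15.333333 and q = −2(tr M)³/27 + (tr M)·s/3 − det M = -17.074074.
Three real roots ⇒ use the trigonometric (Viète) form: r = 2√(−p/3) = 4.521553, φ = arccos(3q/(p·r)) = arccos(0.738812) = 0.739490 rad.
y_k = r·cos(φ/3 − 2πk/3) for k = 0, 1, 2 gives y = 4.384881, -1.236959, -3.147922.
λ_k = y_k − 0.666667 gives λ = 3.7182, -1.9036, -3.8146 (check: the sum is -2.0000 = tr M).

Hence λ_max = 3.7182 and λ_min = -3.8146.


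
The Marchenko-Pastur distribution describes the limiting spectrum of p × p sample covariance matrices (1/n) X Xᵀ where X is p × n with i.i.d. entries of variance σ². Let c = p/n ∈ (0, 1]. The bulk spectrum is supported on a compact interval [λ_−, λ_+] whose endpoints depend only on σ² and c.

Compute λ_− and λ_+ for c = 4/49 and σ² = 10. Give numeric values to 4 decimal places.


c = 4/49 = 0.081633; √c = 0.285714.
λ_− = σ² (1 − √c)² = 10 · (1 − 0.285714)² = 10 · (0.714286)² = 5.102041.
λ_+ = σ² (1 + √c)² = 10 · (1 + 0.285714)² = 10 · (1.285714)² = 16.530612.

Rounded to 4 decimal places: λ_− ≈ 5.1020, λ_+ ≈ 16.5306.


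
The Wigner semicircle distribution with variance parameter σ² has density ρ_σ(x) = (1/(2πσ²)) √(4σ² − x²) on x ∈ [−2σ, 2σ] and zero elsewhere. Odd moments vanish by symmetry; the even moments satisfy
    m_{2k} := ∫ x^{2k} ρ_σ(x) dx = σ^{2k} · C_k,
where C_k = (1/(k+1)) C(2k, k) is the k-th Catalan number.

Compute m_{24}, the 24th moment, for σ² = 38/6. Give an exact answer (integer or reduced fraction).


By the scaled semicircle moment identity, m_{2k} = σ^{2k} · C_k with k = 12.
C_12 = (1/(k+1)) · C(2k, k) = (1/13) · C(24, 12) = (1/13) · 2704156 = 208012.
σ^{2k} = (σ²)^k = (38/6)^12 = 2213314919066161/531441.

Therefore m_{24} = σ^{24} · C_12 = (2213314919066161/531441) · 208012 = 460396062944790281932/531441.


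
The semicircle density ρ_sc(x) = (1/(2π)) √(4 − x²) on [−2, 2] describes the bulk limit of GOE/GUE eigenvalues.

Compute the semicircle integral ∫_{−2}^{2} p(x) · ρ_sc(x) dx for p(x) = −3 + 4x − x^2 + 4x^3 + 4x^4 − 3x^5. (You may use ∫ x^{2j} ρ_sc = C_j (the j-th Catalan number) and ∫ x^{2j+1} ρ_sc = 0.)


Write p(x) = Σ a_i x^i, split into monomials and integrate each against ρ_sc separately.
Using ∫ x^{2j} ρ_sc = C_j = (1/(j+1)) C(2j, j) (Catalan numbers) and ∫ x^{2j+1} ρ_sc = 0 (odd monomials vanish by symmetry):
  i = 0 (even): a_0 · C_{0} = -3 · 1 = -3
  i = 1 (odd): ∫ x^1 ρ_sc = 0 (vanishes)
  i = 2 (even): a_2 · C_{1} = -1 · 1 = -1
  i = 3 (odd): ∫ x^3 ρ_sc = 0 (vanishes)
  i = 4 (even): a_4 · C_{2} = 4 · 2 = 8
  i = 5 (odd): ∫ x^5 ρ_sc = 0 (vanishes)

Summing the contributions: ∫_{−2}^{2} p(x) ρ_sc(x) dx = (-3) + (-1) + 8 = 4.
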